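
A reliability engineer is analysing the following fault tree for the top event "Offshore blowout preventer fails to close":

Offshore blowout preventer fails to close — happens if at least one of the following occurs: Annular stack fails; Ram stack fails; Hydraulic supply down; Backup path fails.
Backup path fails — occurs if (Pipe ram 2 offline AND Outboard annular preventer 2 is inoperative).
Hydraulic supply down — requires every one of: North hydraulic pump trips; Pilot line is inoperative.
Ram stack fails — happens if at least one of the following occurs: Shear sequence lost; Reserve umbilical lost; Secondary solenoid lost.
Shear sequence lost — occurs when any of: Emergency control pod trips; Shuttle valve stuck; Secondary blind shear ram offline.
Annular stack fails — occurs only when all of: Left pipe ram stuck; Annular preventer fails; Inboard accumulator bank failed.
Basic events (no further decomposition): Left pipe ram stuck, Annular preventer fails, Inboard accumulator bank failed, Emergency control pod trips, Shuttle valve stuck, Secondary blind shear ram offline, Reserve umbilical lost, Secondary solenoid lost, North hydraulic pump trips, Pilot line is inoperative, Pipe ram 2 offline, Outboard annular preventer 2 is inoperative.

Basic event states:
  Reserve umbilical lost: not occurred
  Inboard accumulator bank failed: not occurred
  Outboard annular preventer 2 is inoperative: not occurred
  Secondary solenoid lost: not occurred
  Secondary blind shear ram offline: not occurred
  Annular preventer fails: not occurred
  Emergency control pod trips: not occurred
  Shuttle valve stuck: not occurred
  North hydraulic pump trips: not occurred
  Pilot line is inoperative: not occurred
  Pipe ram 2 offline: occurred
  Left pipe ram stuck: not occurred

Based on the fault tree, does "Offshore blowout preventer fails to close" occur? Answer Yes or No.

Annular stack fails [AND]: Left pipe ram stuck=not, Annular preventer fails=not, Inboard accumulator bank failed=not → not all inputs occur → does not occur.
Shear sequence lost [OR]: Emergency control pod trips=not, Shuttle valve stuck=not, Secondary blind shear ram offline=not → no input occurs → does not occur.
Ram stack fails [OR]: Shear sequence lost=not, Reserve umbilical lost=not, Secondary solenoid lost=not → no input occurs → does not occur.
Hydraulic supply down [AND]: North hydraulic pump trips=not, Pilot line is inoperative=not → not all inputs occur → does not occur.
Backup path fails [AND]: Pipe ram 2 offline=occurs, Outboard annular preventer 2 is inoperative=not → not all inputs occur → does not occur.
Offshore blowout preventer fails to close [OR]: Annular stack fails=not, Ram stack fails=not, Hydraulic supply down=not, Backup path fails=not → no input occurs → does not occur.

No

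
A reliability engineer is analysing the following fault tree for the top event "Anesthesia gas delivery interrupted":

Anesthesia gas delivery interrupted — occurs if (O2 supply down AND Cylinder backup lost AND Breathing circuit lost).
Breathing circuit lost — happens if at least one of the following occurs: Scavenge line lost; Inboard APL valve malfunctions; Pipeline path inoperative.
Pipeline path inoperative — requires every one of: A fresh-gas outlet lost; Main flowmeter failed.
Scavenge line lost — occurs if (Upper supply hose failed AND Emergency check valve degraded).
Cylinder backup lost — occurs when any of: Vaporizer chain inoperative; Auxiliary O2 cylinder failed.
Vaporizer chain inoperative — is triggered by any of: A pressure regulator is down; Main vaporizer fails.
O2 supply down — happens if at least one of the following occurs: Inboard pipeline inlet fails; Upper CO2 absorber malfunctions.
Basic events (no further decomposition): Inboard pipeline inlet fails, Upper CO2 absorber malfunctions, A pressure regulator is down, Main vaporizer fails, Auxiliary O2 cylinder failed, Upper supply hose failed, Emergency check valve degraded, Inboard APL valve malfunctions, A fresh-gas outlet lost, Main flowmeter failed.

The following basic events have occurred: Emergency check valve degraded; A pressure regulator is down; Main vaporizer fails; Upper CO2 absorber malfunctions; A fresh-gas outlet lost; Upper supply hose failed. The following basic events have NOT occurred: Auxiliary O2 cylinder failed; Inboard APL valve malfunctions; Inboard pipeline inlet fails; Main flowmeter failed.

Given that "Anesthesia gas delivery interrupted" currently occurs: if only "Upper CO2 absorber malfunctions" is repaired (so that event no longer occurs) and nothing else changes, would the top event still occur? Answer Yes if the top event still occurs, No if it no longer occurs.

Counterfactual: set "Upper CO2 absorber malfunctions" to not occurred.
O2 supply down [OR]: Inboard pipeline inlet fails=not, Upper CO2 absorber malfunctions=not → no input occurs → does not occur.
Vaporizer chain inoperative [OR]: A pressure regulator is down=occurs, Main vaporizer fails=occurs → at least one input occurs → occurs.
Cylinder backup lost [OR]: Vaporizer chain inoperative=occurs, Auxiliary O2 cylinder failed=not → at least one input occurs → occurs.
Scavenge line lost [AND]: Upper supply hose failed=occurs, Emergency check valve degraded=occurs → all inputs occur → occurs.
Pipeline path inoperative [AND]: A fresh-gas outlet lost=occurs, Main flowmeter failed=not → not all inputs occur → does not occur.
Breathing circuit lost [OR]: Scavenge line lost=occurs, Inboard APL valve malfunctions=not, Pipeline path inoperative=not → at least one input occurs → occurs.
Anesthesia gas delivery interrupted [AND]: O2 supply down=not, Cylinder backup lost=occurs, Breathing circuit lost=occurs → not all inputs occur → does not occur.

No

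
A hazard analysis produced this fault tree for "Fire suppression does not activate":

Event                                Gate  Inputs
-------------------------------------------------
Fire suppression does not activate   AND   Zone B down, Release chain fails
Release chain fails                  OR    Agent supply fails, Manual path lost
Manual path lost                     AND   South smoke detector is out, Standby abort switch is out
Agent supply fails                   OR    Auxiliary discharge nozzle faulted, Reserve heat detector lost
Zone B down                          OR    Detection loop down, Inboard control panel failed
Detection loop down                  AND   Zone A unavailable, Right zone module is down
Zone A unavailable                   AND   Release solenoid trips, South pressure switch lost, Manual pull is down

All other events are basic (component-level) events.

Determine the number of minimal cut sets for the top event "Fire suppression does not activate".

6

Zone A unavailable [AND]: one cut set from each child combined → 1 × 1 × 1 = 1 cut set(s).
Detection loop down [AND]: one cut set from each child combined → 1 × 1 = 1 cut set(s).
Zone B down [OR]: union of children's cut sets → 2 cut set(s).
Agent supply fails [OR]: union of children's cut sets → 2 cut set(s).
Manual path lost [AND]: one cut set from each child combined → 1 × 1 = 1 cut set(s).
Release chain fails [OR]: union of children's cut sets → 3 cut set(s).
Fire suppression does not activate [AND]: one cut set from each child combined → 2 × 3 = 6 cut set(s).
Minimal cut sets: {Auxiliary discharge nozzle faulted, Manual pull is down, Release solenoid trips, Right zone module is down, South pressure switch lost}; {Manual pull is down, Release solenoid trips, Reserve heat detector lost, Right zone module is down, South pressure switch lost}; {Manual pull is down, Release solenoid trips, Right zone module is down, South pressure switch lost, South smoke detector is out, Standby abort switch is out}; {Auxiliary discharge nozzle faulted, Inboard control panel failed}; {Inboard control panel failed, Reserve heat detector lost}; {Inboard control panel failed, South smoke detector is out, Standby abort switch is out}.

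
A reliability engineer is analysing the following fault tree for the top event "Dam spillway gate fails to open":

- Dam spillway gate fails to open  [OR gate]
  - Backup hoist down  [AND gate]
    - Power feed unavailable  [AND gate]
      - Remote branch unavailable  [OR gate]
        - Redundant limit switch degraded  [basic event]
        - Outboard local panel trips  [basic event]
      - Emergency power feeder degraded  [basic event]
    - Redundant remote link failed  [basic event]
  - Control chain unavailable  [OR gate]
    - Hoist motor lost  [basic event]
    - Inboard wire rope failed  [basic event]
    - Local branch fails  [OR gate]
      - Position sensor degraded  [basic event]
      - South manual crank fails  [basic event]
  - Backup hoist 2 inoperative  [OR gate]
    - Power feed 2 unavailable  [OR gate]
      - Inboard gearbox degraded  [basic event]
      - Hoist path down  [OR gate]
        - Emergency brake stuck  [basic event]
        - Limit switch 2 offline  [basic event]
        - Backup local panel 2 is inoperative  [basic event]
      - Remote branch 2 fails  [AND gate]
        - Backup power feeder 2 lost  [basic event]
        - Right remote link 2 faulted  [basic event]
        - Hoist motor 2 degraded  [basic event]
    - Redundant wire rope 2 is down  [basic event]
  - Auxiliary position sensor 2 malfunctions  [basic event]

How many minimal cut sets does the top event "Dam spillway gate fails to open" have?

Remote branch unavailable [OR]: union of children's cut sets → 2 cut set(s).
Power feed unavailable [AND]: one cut set from each child combined → 2 × 1 = 2 cut set(s).
Backup hoist down [AND]: one cut set from each child combined → 2 × 1 = 2 cut set(s).
Local branch fails [OR]: union of children's cut sets → 2 cut set(s).
Control chain unavailable [OR]: union of children's cut sets → 4 cut set(s).
Hoist path down [OR]: union of children's cut sets → 3 cut set(s).
Remote branch 2 fails [AND]: one cut set from each child combined → 1 × 1 × 1 = 1 cut set(s).
Power feed 2 unavailable [OR]: union of children's cut sets → 5 cut set(s).
Backup hoist 2 inoperative [OR]: union of children's cut sets → 6 cut set(s).
Dam spillway gate fails to open [OR]: union of children's cut sets → 13 cut set(s).

13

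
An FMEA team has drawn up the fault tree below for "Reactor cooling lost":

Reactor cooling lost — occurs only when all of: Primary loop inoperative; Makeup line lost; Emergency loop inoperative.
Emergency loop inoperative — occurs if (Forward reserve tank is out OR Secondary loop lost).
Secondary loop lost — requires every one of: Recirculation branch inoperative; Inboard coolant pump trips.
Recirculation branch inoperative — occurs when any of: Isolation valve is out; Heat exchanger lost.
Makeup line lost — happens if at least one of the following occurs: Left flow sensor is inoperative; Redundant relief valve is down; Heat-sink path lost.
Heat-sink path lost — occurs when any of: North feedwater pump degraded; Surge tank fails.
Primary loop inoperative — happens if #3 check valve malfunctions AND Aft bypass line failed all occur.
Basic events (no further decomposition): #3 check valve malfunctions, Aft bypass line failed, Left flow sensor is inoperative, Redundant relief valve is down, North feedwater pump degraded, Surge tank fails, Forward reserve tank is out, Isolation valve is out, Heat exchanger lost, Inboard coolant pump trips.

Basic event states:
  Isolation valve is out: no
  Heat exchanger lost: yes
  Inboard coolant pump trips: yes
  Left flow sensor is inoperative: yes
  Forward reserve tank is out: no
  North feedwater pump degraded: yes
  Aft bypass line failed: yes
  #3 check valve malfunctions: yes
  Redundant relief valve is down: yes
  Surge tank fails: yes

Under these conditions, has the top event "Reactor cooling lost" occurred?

Yes

Primary loop inoperative [AND]: #3 check valve malfunctions=occurs, Aft bypass line failed=occurs → all inputs occur → occurs.
Heat-sink path lost [OR]: North feedwater pump degraded=occurs, Surge tank fails=occurs → at least one input occurs → occurs.
Makeup line lost [OR]: Left flow sensor is inoperative=occurs, Redundant relief valve is down=occurs, Heat-sink path lost=occurs → at least one input occurs → occurs.
Recirculation branch inoperative [OR]: Isolation valve is out=not, Heat exchanger lost=occurs → at least one input occurs → occurs.
Secondary loop lost [AND]: Recirculation branch inoperative=occurs, Inboard coolant pump trips=occurs → all inputs occur → occurs.
Emergency loop inoperative [OR]: Forward reserve tank is out=not, Secondary loop lost=occurs → at least one input occurs → occurs.
Reactor cooling lost [AND]: Primary loop inoperative=occurs, Makeup line lost=occurs, Emergency loop inoperative=occurs → all inputs occur → occurs.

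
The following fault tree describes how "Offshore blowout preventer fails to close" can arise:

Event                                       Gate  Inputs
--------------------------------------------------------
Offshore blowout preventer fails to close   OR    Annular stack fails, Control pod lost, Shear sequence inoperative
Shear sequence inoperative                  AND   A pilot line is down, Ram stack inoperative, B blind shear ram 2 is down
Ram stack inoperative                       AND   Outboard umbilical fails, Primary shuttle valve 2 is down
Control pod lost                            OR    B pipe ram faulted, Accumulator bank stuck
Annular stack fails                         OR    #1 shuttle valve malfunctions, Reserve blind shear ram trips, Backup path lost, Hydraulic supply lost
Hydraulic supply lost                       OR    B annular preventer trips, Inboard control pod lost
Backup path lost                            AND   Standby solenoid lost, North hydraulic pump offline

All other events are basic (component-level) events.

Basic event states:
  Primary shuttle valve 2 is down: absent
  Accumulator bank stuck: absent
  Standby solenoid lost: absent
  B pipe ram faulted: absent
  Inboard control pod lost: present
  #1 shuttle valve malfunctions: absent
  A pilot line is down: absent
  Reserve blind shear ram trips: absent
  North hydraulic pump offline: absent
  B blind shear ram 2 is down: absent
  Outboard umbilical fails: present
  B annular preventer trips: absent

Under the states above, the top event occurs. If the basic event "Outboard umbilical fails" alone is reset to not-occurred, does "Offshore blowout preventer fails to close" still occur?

Counterfactual: set "Outboard umbilical fails" to not occurred.
Backup path lost [AND]: Standby solenoid lost=not, North hydraulic pump offline=not → not all inputs occur → does not occur.
Hydraulic supply lost [OR]: B annular preventer trips=not, Inboard control pod lost=occurs → at least one input occurs → occurs.
Annular stack fails [OR]: #1 shuttle valve malfunctions=not, Reserve blind shear ram trips=not, Backup path lost=not, Hydraulic supply lost=occurs → at least one input occurs → occurs.
Control pod lost [OR]: B pipe ram faulted=not, Accumulator bank stuck=not → no input occurs → does not occur.
Ram stack inoperative [AND]: Outboard umbilical fails=not, Primary shuttle valve 2 is down=not → not all inputs occur → does not occur.
Shear sequence inoperative [AND]: A pilot line is down=not, Ram stack inoperative=not, B blind shear ram 2 is down=not → not all inputs occur → does not occur.
Offshore blowout preventer fails to close [OR]: Annular stack fails=occurs, Control pod lost=not, Shear sequence inoperative=not → at least one input occurs → occurs.

Yes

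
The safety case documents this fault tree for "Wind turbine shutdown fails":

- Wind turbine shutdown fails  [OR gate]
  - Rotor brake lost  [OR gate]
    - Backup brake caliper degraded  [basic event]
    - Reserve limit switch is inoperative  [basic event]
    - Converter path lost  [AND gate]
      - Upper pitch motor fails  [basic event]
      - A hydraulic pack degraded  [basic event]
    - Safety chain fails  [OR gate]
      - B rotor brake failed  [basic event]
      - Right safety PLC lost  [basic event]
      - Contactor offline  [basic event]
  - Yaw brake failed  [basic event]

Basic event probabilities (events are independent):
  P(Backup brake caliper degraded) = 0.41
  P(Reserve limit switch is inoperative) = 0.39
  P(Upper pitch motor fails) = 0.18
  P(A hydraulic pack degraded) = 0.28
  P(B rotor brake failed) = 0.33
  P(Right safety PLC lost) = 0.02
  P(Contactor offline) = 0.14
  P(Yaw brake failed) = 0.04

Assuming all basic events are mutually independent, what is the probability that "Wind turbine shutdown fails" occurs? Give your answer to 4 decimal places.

0.8147

P(Converter path lost) [AND] = 0.18 × 0.28 = 0.050400
P(Safety chain fails) [OR] = 1 − (1−0.33) × (1−0.02) × (1−0.14) = 0.435324
P(Rotor brake lost) [OR] = 1 − (1−0.41) × (1−0.39) × (1−0.050400) × (1−0.435324) = 0.807016
P(Wind turbine shutdown fails) [OR] = 1 − (1−0.807016) × (1−0.04) = 0.814735
Rounded to 4 decimal places: P(Wind turbine shutdown fails) ≈ 0.8147.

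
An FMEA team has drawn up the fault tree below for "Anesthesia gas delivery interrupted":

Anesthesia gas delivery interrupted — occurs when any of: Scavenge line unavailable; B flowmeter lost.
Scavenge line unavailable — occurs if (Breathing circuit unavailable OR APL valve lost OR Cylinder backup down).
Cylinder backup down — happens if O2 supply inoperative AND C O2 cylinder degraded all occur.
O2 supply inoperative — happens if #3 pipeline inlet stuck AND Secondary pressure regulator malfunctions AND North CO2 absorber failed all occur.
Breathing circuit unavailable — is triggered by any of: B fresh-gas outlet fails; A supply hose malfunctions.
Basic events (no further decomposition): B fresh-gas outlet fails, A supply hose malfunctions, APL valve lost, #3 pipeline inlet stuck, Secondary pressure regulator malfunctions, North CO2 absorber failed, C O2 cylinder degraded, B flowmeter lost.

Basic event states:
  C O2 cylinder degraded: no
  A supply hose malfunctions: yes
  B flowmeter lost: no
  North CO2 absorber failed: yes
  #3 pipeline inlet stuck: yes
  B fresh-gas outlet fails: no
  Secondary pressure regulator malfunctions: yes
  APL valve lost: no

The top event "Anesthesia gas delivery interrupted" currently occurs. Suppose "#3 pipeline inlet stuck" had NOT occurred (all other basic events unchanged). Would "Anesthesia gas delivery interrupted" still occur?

Yes

Counterfactual: set "#3 pipeline inlet stuck" to not occurred.
Breathing circuit unavailable [OR]: B fresh-gas outlet fails=not, A supply hose malfunctions=occurs → at least one input occurs → occurs.
O2 supply inoperative [AND]: #3 pipeline inlet stuck=not, Secondary pressure regulator malfunctions=occurs, North CO2 absorber failed=occurs → not all inputs occur → does not occur.
Cylinder backup down [AND]: O2 supply inoperative=not, C O2 cylinder degraded=not → not all inputs occur → does not occur.
Scavenge line unavailable [OR]: Breathing circuit unavailable=occurs, APL valve lost=not, Cylinder backup down=not → at least one input occurs → occurs.
Anesthesia gas delivery interrupted [OR]: Scavenge line unavailable=occurs, B flowmeter lost=not → at least one input occurs → occurs.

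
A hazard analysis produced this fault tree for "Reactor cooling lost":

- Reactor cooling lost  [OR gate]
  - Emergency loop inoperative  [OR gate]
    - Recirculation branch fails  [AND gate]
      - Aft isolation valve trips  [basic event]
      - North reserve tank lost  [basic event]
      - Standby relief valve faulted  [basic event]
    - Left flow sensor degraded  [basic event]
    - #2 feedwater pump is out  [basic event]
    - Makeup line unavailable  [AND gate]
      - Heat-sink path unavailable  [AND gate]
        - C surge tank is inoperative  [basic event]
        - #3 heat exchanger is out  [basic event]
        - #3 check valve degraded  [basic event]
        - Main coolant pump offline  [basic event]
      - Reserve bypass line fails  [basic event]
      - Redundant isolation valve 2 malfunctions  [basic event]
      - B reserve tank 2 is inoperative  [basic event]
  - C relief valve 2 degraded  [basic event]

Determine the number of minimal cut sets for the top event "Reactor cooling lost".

5

Recirculation branch fails [AND]: one cut set from each child combined → 1 × 1 × 1 = 1 cut set(s).
Heat-sink path unavailable [AND]: one cut set from each child combined → 1 × 1 × 1 × 1 = 1 cut set(s).
Makeup line unavailable [AND]: one cut set from each child combined → 1 × 1 × 1 × 1 = 1 cut set(s).
Emergency loop inoperative [OR]: union of children's cut sets → 4 cut set(s).
Reactor cooling lost [OR]: union of children's cut sets → 5 cut set(s).
Minimal cut sets: {Aft isolation valve trips, North reserve tank lost, Standby relief valve faulted}; {Left flow sensor degraded}; {#2 feedwater pump is out}; {#3 check valve degraded, #3 heat exchanger is out, B reserve tank 2 is inoperative, C surge tank is inoperative, Main coolant pump offline, Redundant isolation valve 2 malfunctions, Reserve bypass line fails}; {C relief valve 2 degraded}.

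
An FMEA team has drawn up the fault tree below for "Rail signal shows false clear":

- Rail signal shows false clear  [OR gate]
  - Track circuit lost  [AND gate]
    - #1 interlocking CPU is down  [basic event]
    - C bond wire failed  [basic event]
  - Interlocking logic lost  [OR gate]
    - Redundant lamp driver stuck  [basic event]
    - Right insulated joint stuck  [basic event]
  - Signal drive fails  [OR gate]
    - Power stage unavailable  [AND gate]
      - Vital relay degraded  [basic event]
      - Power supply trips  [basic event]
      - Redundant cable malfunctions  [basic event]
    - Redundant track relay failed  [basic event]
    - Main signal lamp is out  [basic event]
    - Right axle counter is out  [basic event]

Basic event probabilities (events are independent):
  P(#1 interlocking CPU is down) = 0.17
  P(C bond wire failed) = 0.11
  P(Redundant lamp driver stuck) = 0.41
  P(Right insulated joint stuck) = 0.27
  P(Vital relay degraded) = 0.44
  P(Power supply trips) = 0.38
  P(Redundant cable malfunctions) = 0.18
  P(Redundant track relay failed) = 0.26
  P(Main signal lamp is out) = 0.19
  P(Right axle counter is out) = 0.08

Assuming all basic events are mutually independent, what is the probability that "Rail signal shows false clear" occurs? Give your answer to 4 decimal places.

0.7739

P(Track circuit lost) [AND] = 0.17 × 0.11 = 0.018700
P(Interlocking logic lost) [OR] = 1 − (1−0.41) × (1−0.27) = 0.569300
P(Power stage unavailable) [AND] = 0.44 × 0.38 × 0.18 = 0.030096
P(Signal drive fails) [OR] = 1 − (1−0.030096) × (1−0.26) × (1−0.19) × (1−0.08) = 0.465148
P(Rail signal shows false clear) [OR] = 1 − (1−0.018700) × (1−0.569300) × (1−0.465148) = 0.773947
Rounded to 4 decimal places: P(Rail signal shows false clear) ≈ 0.7739.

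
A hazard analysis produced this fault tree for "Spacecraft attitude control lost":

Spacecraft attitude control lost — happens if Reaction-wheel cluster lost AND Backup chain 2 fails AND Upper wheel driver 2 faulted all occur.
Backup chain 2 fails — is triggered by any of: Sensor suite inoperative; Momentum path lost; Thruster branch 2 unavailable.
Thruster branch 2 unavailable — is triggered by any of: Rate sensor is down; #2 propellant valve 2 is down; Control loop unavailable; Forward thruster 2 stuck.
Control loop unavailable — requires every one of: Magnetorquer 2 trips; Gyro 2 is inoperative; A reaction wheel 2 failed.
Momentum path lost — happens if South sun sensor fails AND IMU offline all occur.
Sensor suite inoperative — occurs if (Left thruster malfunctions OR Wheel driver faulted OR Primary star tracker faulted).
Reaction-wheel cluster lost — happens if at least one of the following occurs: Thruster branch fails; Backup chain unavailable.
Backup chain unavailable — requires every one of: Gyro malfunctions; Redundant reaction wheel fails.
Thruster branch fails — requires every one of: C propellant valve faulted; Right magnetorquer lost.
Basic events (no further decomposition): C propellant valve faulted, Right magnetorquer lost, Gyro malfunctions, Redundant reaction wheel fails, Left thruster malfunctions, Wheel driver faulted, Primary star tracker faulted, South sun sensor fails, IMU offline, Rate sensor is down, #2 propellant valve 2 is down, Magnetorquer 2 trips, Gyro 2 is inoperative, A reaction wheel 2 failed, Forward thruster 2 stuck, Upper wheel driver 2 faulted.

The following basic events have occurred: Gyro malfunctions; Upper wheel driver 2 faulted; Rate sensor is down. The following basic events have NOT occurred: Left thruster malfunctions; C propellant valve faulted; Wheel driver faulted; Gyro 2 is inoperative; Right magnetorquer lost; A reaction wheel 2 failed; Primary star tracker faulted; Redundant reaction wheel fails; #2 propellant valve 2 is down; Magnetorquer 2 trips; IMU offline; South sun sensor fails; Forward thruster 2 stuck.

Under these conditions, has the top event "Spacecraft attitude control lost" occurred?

Thruster branch fails [AND]: C propellant valve faulted=not, Right magnetorquer lost=not → not all inputs occur → does not occur.
Backup chain unavailable [AND]: Gyro malfunctions=occurs, Redundant reaction wheel fails=not → not all inputs occur → does not occur.
Reaction-wheel cluster lost [OR]: Thruster branch fails=not, Backup chain unavailable=not → no input occurs → does not occur.
Sensor suite inoperative [OR]: Left thruster malfunctions=not, Wheel driver faulted=not, Primary star tracker faulted=not → no input occurs → does not occur.
Momentum path lost [AND]: South sun sensor fails=not, IMU offline=not → not all inputs occur → does not occur.
Control loop unavailable [AND]: Magnetorquer 2 trips=not, Gyro 2 is inoperative=not, A reaction wheel 2 failed=not → not all inputs occur → does not occur.
Thruster branch 2 unavailable [OR]: Rate sensor is down=occurs, #2 propellant valve 2 is down=not, Control loop unavailable=not, Forward thruster 2 stuck=not → at least one input occurs → occurs.
Backup chain 2 fails [OR]: Sensor suite inoperative=not, Momentum path lost=not, Thruster branch 2 unavailable=occurs → at least one input occurs → occurs.
Spacecraft attitude control lost [AND]: Reaction-wheel cluster lost=not, Backup chain 2 fails=occurs, Upper wheel driver 2 faulted=occurs → not all inputs occur → does not occur.

No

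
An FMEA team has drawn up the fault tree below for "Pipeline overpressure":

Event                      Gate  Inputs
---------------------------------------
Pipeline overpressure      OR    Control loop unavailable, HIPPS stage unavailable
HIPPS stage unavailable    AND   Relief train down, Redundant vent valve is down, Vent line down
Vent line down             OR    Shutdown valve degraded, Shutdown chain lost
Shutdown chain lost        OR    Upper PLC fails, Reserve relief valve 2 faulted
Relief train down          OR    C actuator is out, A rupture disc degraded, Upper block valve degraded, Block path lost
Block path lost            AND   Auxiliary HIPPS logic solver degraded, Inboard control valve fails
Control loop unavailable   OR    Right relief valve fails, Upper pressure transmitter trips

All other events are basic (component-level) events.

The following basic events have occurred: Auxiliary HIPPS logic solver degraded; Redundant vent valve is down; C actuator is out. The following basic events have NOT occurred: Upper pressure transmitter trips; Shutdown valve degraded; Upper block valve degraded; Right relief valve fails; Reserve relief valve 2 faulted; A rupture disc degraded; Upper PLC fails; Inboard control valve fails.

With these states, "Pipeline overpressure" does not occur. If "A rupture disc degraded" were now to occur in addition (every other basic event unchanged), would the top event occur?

Counterfactual: set "A rupture disc degraded" to occurred.
Control loop unavailable [OR]: Right relief valve fails=not, Upper pressure transmitter trips=not → no input occurs → does not occur.
Block path lost [AND]: Auxiliary HIPPS logic solver degraded=occurs, Inboard control valve fails=not → not all inputs occur → does not occur.
Relief train down [OR]: C actuator is out=occurs, A rupture disc degraded=occurs, Upper block valve degraded=not, Block path lost=not → at least one input occurs → occurs.
Shutdown chain lost [OR]: Upper PLC fails=not, Reserve relief valve 2 faulted=not → no input occurs → does not occur.
Vent line down [OR]: Shutdown valve degraded=not, Shutdown chain lost=not → no input occurs → does not occur.
HIPPS stage unavailable [AND]: Relief train down=occurs, Redundant vent valve is down=occurs, Vent line down=not → not all inputs occur → does not occur.
Pipeline overpressure [OR]: Control loop unavailable=not, HIPPS stage unavailable=not → no input occurs → does not occur.

No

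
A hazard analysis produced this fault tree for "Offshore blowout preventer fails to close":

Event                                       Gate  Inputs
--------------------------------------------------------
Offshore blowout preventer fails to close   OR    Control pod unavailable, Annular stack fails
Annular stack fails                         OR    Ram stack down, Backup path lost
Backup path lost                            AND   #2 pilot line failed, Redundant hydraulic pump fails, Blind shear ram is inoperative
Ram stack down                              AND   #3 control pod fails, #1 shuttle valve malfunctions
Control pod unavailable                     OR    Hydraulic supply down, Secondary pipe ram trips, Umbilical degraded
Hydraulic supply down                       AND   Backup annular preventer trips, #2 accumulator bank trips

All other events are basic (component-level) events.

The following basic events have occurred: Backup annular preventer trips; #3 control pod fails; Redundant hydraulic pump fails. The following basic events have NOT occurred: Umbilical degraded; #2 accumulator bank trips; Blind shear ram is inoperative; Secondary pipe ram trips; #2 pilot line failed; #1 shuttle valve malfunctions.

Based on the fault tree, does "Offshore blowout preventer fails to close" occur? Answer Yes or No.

Hydraulic supply down [AND]: Backup annular preventer trips=occurs, #2 accumulator bank trips=not → not all inputs occur → does not occur.
Control pod unavailable [OR]: Hydraulic supply down=not, Secondary pipe ram trips=not, Umbilical degraded=not → no input occurs → does not occur.
Ram stack down [AND]: #3 control pod fails=occurs, #1 shuttle valve malfunctions=not → not all inputs occur → does not occur.
Backup path lost [AND]: #2 pilot line failed=not, Redundant hydraulic pump fails=occurs, Blind shear ram is inoperative=not → not all inputs occur → does not occur.
Annular stack fails [OR]: Ram stack down=not, Backup path lost=not → no input occurs → does not occur.
Offshore blowout preventer fails to close [OR]: Control pod unavailable=not, Annular stack fails=not → no input occurs → does not occur.

No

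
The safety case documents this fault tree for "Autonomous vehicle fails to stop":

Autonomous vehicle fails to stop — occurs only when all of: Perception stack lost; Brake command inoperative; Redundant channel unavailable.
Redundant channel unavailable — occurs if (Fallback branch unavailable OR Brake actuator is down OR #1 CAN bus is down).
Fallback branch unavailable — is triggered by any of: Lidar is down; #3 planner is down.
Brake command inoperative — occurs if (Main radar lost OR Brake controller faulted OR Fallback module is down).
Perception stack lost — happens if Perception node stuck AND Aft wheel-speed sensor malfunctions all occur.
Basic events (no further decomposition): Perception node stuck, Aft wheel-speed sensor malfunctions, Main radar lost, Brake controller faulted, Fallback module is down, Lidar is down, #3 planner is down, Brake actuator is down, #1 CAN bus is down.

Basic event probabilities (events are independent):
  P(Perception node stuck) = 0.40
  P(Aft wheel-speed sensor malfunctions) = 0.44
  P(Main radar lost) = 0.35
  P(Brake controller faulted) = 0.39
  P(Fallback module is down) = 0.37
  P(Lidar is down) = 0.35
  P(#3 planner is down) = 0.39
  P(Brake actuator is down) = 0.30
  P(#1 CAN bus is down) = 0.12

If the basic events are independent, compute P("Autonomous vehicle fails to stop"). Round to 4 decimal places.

0.0998

P(Perception stack lost) [AND] = 0.40 × 0.44 = 0.176000
P(Brake command inoperative) [OR] = 1 − (1−0.35) × (1−0.39) × (1−0.37) = 0.750205
P(Fallback branch unavailable) [OR] = 1 − (1−0.35) × (1−0.39) = 0.603500
P(Redundant channel unavailable) [OR] = 1 − (1−0.603500) × (1−0.30) × (1−0.12) = 0.755756
P(Autonomous vehicle fails to stop) [AND] = 0.176000 × 0.750205 × 0.755756 = 0.099787
Rounded to 4 decimal places: P(Autonomous vehicle fails to stop) ≈ 0.0998.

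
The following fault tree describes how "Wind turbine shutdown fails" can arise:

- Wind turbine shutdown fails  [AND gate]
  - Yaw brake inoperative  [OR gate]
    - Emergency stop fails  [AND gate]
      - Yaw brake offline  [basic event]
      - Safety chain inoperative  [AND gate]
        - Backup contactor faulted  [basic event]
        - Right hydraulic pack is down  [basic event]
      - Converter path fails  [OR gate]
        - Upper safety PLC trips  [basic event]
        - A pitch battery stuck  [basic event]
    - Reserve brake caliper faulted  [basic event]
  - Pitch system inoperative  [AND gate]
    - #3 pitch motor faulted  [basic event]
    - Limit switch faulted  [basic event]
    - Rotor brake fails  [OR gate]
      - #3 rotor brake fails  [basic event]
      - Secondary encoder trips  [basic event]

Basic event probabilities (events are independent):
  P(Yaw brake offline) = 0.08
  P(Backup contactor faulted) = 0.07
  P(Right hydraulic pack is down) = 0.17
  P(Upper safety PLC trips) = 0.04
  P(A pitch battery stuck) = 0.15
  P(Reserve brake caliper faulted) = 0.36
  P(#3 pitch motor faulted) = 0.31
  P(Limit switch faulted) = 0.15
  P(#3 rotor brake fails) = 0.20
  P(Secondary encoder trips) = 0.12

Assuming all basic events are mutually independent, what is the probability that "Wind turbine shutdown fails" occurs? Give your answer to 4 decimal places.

P(Safety chain inoperative) [AND] = 0.07 × 0.17 = 0.011900
P(Converter path fails) [OR] = 1 − (1−0.04) × (1−0.15) = 0.184000
P(Emergency stop fails) [AND] = 0.08 × 0.011900 × 0.184000 = 0.000175
P(Yaw brake inoperative) [OR] = 1 − (1−0.000175) × (1−0.36) = 0.360112
P(Rotor brake fails) [OR] = 1 − (1−0.20) × (1−0.12) = 0.296000
P(Pitch system inoperative) [AND] = 0.31 × 0.15 × 0.296000 = 0.013764
P(Wind turbine shutdown fails) [AND] = 0.360112 × 0.013764 = 0.004957
Rounded to 4 decimal places: P(Wind turbine shutdown fails) ≈ 0.0050.

0.0050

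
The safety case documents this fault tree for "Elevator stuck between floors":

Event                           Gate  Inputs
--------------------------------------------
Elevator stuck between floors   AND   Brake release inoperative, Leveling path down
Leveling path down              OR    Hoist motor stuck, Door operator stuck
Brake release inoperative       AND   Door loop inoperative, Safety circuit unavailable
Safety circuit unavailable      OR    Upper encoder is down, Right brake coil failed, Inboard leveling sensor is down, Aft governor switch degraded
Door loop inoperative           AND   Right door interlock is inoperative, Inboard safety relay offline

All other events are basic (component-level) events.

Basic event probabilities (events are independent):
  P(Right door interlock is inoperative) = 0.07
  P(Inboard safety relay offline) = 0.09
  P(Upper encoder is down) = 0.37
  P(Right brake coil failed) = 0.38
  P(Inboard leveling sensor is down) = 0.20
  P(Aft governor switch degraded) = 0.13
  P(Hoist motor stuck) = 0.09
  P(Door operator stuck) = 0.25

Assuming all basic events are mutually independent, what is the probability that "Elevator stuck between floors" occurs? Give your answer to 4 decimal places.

P(Door loop inoperative) [AND] = 0.07 × 0.09 = 0.006300
P(Safety circuit unavailable) [OR] = 1 − (1−0.37) × (1−0.38) × (1−0.20) × (1−0.13) = 0.728142
P(Brake release inoperative) [AND] = 0.006300 × 0.728142 = 0.004587
P(Leveling path down) [OR] = 1 − (1−0.09) × (1−0.25) = 0.317500
P(Elevator stuck between floors) [AND] = 0.004587 × 0.317500 = 0.001456
Rounded to 4 decimal places: P(Elevator stuck between floors) ≈ 0.0015.

0.0015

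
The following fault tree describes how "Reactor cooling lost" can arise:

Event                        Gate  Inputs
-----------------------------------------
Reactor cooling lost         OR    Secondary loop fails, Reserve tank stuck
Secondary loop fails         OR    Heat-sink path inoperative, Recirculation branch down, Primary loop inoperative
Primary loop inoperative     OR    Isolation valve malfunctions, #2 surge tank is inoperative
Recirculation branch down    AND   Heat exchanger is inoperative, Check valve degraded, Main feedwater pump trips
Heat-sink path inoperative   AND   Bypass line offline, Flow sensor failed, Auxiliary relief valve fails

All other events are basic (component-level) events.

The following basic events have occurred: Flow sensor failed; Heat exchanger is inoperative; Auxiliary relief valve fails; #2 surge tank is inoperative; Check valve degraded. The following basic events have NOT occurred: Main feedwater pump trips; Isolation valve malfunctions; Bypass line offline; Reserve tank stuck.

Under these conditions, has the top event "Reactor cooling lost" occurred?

Heat-sink path inoperative [AND]: Bypass line offline=not, Flow sensor failed=occurs, Auxiliary relief valve fails=occurs → not all inputs occur → does not occur.
Recirculation branch down [AND]: Heat exchanger is inoperative=occurs, Check valve degraded=occurs, Main feedwater pump trips=not → not all inputs occur → does not occur.
Primary loop inoperative [OR]: Isolation valve malfunctions=not, #2 surge tank is inoperative=occurs → at least one input occurs → occurs.
Secondary loop fails [OR]: Heat-sink path inoperative=not, Recirculation branch down=not, Primary loop inoperative=occurs → at least one input occurs → occurs.
Reactor cooling lost [OR]: Secondary loop fails=occurs, Reserve tank stuck=not → at least one input occurs → occurs.

Yes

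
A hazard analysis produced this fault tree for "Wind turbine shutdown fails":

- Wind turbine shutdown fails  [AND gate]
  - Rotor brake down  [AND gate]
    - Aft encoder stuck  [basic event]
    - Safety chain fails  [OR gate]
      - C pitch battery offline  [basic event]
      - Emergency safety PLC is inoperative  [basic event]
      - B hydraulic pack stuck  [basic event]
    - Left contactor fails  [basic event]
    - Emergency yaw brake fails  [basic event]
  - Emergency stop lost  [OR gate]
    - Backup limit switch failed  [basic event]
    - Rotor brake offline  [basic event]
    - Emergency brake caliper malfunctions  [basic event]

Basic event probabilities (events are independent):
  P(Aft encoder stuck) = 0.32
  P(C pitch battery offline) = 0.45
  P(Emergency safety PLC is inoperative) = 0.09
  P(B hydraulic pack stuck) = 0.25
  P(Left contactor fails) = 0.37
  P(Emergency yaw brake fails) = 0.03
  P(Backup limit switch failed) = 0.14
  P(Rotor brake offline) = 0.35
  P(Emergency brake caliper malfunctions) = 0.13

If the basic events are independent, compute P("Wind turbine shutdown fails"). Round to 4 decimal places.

P(Safety chain fails) [OR] = 1 − (1−0.45) × (1−0.09) × (1−0.25) = 0.624625
P(Rotor brake down) [AND] = 0.32 × 0.624625 × 0.37 × 0.03 = 0.002219
P(Emergency stop lost) [OR] = 1 − (1−0.14) × (1−0.35) × (1−0.13) = 0.513670
P(Wind turbine shutdown fails) [AND] = 0.002219 × 0.513670 = 0.001140
Rounded to 4 decimal places: P(Wind turbine shutdown fails) ≈ 0.0011.

0.0011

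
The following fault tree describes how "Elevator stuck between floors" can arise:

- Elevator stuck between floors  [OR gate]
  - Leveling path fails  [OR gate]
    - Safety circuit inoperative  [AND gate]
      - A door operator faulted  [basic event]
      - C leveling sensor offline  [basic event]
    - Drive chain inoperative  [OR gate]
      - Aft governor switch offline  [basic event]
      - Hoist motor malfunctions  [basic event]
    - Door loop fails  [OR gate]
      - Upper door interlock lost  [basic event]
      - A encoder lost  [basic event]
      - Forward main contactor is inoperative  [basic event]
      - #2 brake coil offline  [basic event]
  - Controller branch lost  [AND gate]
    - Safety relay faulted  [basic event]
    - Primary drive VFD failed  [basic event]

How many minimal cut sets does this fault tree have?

8

Safety circuit inoperative [AND]: one cut set from each child combined → 1 × 1 = 1 cut set(s).
Drive chain inoperative [OR]: union of children's cut sets → 2 cut set(s).
Door loop fails [OR]: union of children's cut sets → 4 cut set(s).
Leveling path fails [OR]: union of children's cut sets → 7 cut set(s).
Controller branch lost [AND]: one cut set from each child combined → 1 × 1 = 1 cut set(s).
Elevator stuck between floors [OR]: union of children's cut sets → 8 cut set(s).
Minimal cut sets: {A door operator faulted, C leveling sensor offline}; {Aft governor switch offline}; {Hoist motor malfunctions}; {Upper door interlock lost}; {A encoder lost}; {Forward main contactor is inoperative}; {#2 brake coil offline}; {Primary drive VFD failed, Safety relay faulted}.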